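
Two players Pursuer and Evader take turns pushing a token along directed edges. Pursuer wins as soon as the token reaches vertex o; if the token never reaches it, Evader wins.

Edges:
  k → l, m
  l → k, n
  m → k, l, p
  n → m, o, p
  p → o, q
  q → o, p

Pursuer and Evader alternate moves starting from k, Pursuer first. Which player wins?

Track states (vertex, player-to-move).
A0 = {(o,Pursuer), (o,Evader)}
A1: add {(n,Pursuer), (p,Pursuer), (q,Pursuer)}.
A2: add {(p,Evader), (q,Evader)}.
A3: add {(m,Pursuer)}.
A4: add {(n,Evader)}.
A5: add {(l,Pursuer)}.
A6: add {(k,Evader)}.
A7 = A6; e.g. (k,Pursuer) stays out. (k,Pursuer) never enters ⇒ Evader avoids the target.

Evader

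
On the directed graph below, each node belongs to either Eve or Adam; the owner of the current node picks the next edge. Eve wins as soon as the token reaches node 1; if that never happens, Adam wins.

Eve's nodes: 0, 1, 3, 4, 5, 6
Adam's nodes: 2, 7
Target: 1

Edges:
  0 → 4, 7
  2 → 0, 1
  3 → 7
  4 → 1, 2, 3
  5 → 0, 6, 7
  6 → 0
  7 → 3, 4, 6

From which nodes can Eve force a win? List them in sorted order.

A0 = {1}
A1: add {4} — 4 (Eve) has 4→1.
A2: add {0} — 0 (Eve) has 0→4.
A3: add {2, 5, 6} — 2 (Adam): all of {0, 1} already in; 5 (Eve) has 5→0; 6 (Eve) has 6→0.
A4 = A3; e.g. 3 (Eve) has no edge into A3. Fixed point.
Eve's winning region = {0, 1, 2, 4, 5, 6}.

0, 1, 2, 4, 5, 6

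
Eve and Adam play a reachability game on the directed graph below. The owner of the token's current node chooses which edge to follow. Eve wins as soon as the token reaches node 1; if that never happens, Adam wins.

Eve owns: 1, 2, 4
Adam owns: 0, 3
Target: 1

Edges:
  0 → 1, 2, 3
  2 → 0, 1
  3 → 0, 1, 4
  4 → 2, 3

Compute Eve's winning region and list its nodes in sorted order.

1, 2, 4

A0 = {1}
A1: add {2} — 2 (Eve) has 2→1.
A2: add {4} — 4 (Eve) has 4→2.
A3 = A2; e.g. 0 (Adam) can still go to 3. Fixed point.
Eve's winning region = {1, 2, 4}.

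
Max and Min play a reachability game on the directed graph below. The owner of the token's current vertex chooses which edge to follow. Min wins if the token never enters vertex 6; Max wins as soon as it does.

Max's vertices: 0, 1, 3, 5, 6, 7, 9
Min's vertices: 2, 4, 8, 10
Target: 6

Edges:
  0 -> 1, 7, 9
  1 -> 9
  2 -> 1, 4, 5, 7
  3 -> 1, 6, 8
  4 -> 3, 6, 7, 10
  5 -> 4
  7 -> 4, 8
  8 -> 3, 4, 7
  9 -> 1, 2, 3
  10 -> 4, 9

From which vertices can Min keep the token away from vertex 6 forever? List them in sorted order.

A0 = {6}
A1: add {3} — 3 (Max) has 3→6.
A2: add {9} — 9 (Max) has 9→3.
A3: add {0, 1} — 0 (Max) has 0→9; 1 (Max) has 1→9.
A4 = A3; e.g. 2 (Min) can still go to 4. Fixed point.
Max's attractor = {0, 1, 3, 6, 9}; Min avoids the target exactly from the complement.

2, 4, 5, 7, 8, 10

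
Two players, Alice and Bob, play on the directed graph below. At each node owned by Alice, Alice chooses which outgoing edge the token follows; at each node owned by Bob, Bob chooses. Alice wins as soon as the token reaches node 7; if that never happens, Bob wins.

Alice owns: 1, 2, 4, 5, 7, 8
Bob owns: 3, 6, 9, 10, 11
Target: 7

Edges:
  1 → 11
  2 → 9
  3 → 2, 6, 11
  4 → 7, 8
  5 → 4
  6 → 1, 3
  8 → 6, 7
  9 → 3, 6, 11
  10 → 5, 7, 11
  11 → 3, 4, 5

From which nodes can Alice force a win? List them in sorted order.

A0 = {7}
A1: add {4, 8} — 4 (Alice) has 4→7; 8 (Alice) has 8→7.
A2: add {5} — 5 (Alice) has 5→4.
A3 = A2; e.g. 1 (Alice) has no edge into A2. Fixed point.
Alice's winning region = {4, 5, 7, 8}.

4, 5, 7, 8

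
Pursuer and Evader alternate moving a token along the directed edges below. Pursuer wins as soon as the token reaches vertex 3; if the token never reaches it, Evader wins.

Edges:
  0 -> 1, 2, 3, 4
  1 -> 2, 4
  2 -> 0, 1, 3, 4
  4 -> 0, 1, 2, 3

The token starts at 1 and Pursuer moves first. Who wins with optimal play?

Track states (vertex, player-to-move).
A0 = {(3,Pursuer), (3,Evader)}
A1: add {(0,Pursuer), (2,Pursuer), (4,Pursuer)}.
A2: add {(1,Evader)}.
A3 = A2; e.g. (0,Evader) stays out. (1,Pursuer) never enters ⇒ Evader avoids the target.

Evader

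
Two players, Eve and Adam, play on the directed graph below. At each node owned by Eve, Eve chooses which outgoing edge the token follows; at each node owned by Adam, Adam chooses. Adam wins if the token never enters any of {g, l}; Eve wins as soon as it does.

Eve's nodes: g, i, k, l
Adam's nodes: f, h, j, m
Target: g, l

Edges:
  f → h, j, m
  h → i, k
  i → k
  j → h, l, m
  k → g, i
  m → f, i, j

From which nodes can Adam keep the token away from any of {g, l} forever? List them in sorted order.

A0 = {g, l}
A1: add {k} — k (Eve) has k→g.
A2: add {i} — i (Eve) has i→k.
A3: add {h} — h (Adam): all of {i, k} already in.
A4 = A3; e.g. f (Adam) can still go to j. Fixed point.
Eve's attractor = {g, h, i, k, l}; Adam avoids the target exactly from the complement.

f, j, m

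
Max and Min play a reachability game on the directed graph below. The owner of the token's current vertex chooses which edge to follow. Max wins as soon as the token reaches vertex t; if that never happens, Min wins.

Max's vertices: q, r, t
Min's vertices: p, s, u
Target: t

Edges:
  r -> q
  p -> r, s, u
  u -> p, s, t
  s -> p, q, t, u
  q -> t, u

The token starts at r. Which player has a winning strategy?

A0 = {t}
A1: add {q} — q (Max) has q→t.
A2: add {r} — r (Max) has r→q.
A3 = A2; e.g. p (Min) can still go to s. Fixed point.
r ∈ A2, so Max can force the target.

Max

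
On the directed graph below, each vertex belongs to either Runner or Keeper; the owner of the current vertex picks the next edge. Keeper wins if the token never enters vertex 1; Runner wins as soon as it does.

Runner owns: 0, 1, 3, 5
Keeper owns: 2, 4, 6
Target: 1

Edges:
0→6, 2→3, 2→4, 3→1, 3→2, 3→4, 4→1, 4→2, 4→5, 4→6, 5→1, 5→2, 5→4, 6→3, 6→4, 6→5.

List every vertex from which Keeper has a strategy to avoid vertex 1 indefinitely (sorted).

0, 2, 4, 6

A0 = {1}
A1: add {3, 5} — 3 (Runner) has 3→1; 5 (Runner) has 5→1.
A2 = A1; e.g. 0 (Runner) has no edge into A1. Fixed point.
Runner's attractor = {1, 3, 5}; Keeper avoids the target exactly from the complement.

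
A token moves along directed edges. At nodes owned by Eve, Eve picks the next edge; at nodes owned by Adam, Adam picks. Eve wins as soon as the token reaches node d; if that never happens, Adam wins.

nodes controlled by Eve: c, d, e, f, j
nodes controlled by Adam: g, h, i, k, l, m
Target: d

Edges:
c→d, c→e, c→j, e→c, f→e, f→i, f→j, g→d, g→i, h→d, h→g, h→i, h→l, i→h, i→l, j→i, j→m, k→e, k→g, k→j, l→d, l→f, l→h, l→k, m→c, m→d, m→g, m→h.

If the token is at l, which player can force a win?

Adam

A0 = {d}
A1: add {c} — c (Eve) has c→d.
A2: add {e} — e (Eve) has e→c.
A3: add {f} — f (Eve) has f→e.
A4 = A3; e.g. g (Adam) can still go to i. Fixed point.
l never enters the attractor, so Adam can avoid the target forever.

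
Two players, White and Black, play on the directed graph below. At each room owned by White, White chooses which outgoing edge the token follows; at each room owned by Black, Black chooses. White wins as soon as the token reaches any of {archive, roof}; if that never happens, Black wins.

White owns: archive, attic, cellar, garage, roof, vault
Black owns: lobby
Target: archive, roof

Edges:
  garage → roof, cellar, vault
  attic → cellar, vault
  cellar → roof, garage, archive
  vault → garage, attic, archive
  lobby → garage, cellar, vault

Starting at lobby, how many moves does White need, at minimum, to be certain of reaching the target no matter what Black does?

2

A0 = {archive, roof}
A1: add {cellar, garage, vault} — garage (White) has garage→roof; cellar (White) has cellar→roof; vault (White) has vault→archive.
A2: add {attic, lobby} — attic (White) has attic→cellar; lobby (Black): all of {garage, cellar, vault} already in.
A2 = all vertices. Fixed point.
lobby enters the attractor at level 2, so White can force the target in 2 moves from there.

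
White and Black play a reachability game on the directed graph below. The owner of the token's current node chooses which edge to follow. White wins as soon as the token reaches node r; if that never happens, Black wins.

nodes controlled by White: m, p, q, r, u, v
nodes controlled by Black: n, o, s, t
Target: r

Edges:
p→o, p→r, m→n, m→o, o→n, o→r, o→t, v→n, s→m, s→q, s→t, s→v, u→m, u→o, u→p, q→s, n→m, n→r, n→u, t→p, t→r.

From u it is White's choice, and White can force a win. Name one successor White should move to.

p

A0 = {r}
A1: add {p} — p (White) has p→r.
A2: add {t, u} — t (Black): all of {p, r} already in; u (White) has u→p.
A3 = A2; e.g. m (White) has no edge into A2. Fixed point.
From u, successor p is in the attractor (rank 1); the other successors m, o are not.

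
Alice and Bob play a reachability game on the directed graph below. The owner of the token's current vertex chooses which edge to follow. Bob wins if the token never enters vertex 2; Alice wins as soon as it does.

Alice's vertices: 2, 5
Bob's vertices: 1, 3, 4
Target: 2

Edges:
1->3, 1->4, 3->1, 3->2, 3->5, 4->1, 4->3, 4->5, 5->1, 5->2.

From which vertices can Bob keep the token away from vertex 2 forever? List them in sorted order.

1, 3, 4

A0 = {2}
A1: add {5} — 5 (Alice) has 5→2.
A2 = A1; e.g. 1 (Bob) can still go to 3. Fixed point.
Alice's attractor = {2, 5}; Bob avoids the target exactly from the complement.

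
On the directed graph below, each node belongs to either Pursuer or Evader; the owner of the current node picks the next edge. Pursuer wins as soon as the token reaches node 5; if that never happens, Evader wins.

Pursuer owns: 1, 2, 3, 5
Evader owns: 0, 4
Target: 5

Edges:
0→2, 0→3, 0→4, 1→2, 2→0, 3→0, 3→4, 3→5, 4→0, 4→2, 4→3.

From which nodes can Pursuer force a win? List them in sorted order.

3, 5

A0 = {5}
A1: add {3} — 3 (Pursuer) has 3→5.
A2 = A1; e.g. 0 (Evader) can still go to 2. Fixed point.
Pursuer's winning region = {3, 5}.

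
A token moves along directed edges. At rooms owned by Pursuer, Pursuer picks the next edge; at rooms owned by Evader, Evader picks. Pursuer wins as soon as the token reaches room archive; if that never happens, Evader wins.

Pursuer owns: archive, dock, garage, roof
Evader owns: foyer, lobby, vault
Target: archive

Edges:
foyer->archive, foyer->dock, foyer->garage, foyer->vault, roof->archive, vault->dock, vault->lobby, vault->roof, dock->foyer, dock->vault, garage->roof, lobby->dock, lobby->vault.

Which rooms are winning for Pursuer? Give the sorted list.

A0 = {archive}
A1: add {roof} — roof (Pursuer) has roof→archive.
A2: add {garage} — garage (Pursuer) has garage→roof.
A3 = A2; e.g. dock (Pursuer) has no edge into A2. Fixed point.
Pursuer's winning region = {archive, garage, roof}.

archive, garage, roof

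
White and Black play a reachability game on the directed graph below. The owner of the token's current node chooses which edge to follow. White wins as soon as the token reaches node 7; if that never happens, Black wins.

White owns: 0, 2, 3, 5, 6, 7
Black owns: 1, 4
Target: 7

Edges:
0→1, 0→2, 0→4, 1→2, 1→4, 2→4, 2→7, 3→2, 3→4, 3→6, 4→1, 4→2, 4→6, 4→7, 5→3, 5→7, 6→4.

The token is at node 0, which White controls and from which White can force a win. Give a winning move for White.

A0 = {7}
A1: add {2, 5} — 2 (White) has 2→7; 5 (White) has 5→7.
A2: add {0, 3} — 0 (White) has 0→2; 3 (White) has 3→2.
A3 = A2; e.g. 1 (Black) can still go to 4. Fixed point.
From 0, successor 2 is in the attractor (rank 1); the other successors 1, 4 are not.

2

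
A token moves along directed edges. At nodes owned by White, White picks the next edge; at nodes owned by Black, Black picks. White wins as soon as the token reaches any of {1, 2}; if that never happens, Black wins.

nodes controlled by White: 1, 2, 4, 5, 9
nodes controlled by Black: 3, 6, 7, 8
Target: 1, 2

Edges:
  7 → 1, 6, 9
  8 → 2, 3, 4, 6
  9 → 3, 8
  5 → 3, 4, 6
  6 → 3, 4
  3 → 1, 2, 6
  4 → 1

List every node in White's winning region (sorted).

1, 2, 4, 5

A0 = {1, 2}
A1: add {4} — 4 (White) has 4→1.
A2: add {5} — 5 (White) has 5→4.
A3 = A2; e.g. 3 (Black) can still go to 6. Fixed point.
White's winning region = {1, 2, 4, 5}.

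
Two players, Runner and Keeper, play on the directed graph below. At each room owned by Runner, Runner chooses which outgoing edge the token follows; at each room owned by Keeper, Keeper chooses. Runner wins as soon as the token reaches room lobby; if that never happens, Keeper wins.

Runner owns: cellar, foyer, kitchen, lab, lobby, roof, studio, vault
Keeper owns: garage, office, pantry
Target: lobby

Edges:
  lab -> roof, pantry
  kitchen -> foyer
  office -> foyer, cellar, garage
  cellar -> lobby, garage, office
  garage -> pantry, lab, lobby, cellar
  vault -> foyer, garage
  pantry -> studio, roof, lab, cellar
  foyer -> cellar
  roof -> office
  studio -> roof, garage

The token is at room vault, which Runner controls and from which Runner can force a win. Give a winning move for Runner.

foyer

A0 = {lobby}
A1: add {cellar} — cellar (Runner) has cellar→lobby.
A2: add {foyer} — foyer (Runner) has foyer→cellar.
A3: add {kitchen, vault} — vault (Runner) has vault→foyer; kitchen (Runner) has kitchen→foyer.
A4 = A3; e.g. studio (Runner) has no edge into A3. Fixed point.
From vault, successor foyer is in the attractor (rank 2); the other successor garage is not.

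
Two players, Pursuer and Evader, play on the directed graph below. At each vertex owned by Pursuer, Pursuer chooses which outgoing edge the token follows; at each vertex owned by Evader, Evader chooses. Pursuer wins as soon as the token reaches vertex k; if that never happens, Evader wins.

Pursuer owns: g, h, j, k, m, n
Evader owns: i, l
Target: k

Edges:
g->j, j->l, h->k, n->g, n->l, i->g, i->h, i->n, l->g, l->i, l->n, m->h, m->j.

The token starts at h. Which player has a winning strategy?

Pursuer

A0 = {k}
A1: add {h} — h (Pursuer) has h→k.
h ∈ A1, so Pursuer can force the target.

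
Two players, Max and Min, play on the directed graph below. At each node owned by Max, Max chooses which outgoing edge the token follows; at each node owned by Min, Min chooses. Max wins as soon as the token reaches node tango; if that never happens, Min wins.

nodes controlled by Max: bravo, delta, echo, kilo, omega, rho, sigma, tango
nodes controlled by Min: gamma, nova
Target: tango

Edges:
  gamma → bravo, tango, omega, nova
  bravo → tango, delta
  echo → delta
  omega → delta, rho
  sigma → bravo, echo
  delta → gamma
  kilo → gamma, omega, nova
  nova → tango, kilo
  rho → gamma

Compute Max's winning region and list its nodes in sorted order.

bravo, sigma, tango

A0 = {tango}
A1: add {bravo} — bravo (Max) has bravo→tango.
A2: add {sigma} — sigma (Max) has sigma→bravo.
A3 = A2; e.g. gamma (Min) can still go to omega. Fixed point.
Max's winning region = {bravo, sigma, tango}.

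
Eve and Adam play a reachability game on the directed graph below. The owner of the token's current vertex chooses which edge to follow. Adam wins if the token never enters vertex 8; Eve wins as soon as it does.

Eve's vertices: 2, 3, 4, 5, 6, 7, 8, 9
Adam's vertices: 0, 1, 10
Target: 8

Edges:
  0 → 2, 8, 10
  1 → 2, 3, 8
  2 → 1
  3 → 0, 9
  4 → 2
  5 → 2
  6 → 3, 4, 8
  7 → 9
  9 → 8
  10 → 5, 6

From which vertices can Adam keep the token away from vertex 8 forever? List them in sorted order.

A0 = {8}
A1: add {6, 9} — 6 (Eve) has 6→8; 9 (Eve) has 9→8.
A2: add {3, 7} — 3 (Eve) has 3→9; 7 (Eve) has 7→9.
A3 = A2; e.g. 0 (Adam) can still go to 2. Fixed point.
Eve's attractor = {3, 6, 7, 8, 9}; Adam avoids the target exactly from the complement.

0, 1, 2, 4, 5, 10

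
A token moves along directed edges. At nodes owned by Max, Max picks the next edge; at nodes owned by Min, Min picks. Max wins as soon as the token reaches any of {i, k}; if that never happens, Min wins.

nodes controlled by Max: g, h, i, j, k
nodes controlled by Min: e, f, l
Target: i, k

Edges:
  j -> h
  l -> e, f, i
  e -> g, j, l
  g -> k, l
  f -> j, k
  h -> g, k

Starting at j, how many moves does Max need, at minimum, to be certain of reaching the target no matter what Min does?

A0 = {i, k}
A1: add {g, h} — g (Max) has g→k; h (Max) has h→k.
A2: add {j} — j (Max) has j→h.
j enters the attractor at level 2, so Max can force the target in 2 moves from there.

2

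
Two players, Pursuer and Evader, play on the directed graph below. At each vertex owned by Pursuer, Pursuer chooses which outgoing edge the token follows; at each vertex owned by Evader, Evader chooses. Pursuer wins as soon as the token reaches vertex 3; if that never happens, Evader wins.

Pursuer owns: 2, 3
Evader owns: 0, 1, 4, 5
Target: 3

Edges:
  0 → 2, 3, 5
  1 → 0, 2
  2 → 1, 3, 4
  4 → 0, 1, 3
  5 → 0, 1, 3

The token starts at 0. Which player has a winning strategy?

Evader

A0 = {3}
A1: add {2} — 2 (Pursuer) has 2→3.
A2 = A1; e.g. 0 (Evader) can still go to 5. Fixed point.
0 never enters the attractor, so Evader can avoid the target forever.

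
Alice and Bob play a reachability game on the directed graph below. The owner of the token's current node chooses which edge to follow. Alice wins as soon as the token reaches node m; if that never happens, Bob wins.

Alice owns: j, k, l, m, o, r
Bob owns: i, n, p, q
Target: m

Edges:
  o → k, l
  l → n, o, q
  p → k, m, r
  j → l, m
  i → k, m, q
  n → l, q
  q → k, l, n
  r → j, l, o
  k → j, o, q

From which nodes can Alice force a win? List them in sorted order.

A0 = {m}
A1: add {j} — j (Alice) has j→m.
A2: add {k, r} — k (Alice) has k→j; r (Alice) has r→j.
A3: add {o, p} — o (Alice) has o→k; p (Bob): all of {k, m, r} already in.
A4: add {l} — l (Alice) has l→o.
A5 = A4; e.g. i (Bob) can still go to q. Fixed point.
Alice's winning region = {j, k, l, m, o, p, r}.

j, k, l, m, o, p, r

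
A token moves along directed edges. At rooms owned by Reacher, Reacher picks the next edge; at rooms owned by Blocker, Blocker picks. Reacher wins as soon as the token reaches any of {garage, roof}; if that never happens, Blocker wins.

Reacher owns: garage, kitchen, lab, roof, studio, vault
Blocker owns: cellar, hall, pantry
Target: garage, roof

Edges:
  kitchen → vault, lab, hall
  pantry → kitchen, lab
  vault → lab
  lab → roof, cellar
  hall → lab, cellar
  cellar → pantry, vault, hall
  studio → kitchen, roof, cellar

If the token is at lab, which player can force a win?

Reacher

A0 = {garage, roof}
A1: add {lab, studio} — lab (Reacher) has lab→roof; studio (Reacher) has studio→roof.
lab ∈ A1, so Reacher can force the target.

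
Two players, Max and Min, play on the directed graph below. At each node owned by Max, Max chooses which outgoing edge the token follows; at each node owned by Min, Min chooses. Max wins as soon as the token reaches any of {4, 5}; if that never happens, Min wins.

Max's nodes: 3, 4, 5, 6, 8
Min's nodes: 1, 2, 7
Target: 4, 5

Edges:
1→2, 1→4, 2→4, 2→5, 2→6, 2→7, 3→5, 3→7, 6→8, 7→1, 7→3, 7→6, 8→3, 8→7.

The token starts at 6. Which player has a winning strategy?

A0 = {4, 5}
A1: add {3} — 3 (Max) has 3→5.
A2: add {8} — 8 (Max) has 8→3.
A3: add {6} — 6 (Max) has 6→8.
A4 = A3; e.g. 1 (Min) can still go to 2. Fixed point.
6 ∈ A3, so Max can force the target.

Max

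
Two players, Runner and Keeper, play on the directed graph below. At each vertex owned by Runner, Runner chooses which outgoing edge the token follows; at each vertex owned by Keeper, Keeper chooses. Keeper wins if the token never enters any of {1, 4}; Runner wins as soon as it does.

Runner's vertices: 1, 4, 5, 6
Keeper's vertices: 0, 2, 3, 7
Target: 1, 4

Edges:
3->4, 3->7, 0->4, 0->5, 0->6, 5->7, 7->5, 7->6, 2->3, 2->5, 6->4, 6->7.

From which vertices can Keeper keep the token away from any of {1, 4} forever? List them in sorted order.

0, 2, 3, 5, 7

A0 = {1, 4}
A1: add {6} — 6 (Runner) has 6→4.
A2 = A1; e.g. 0 (Keeper) can still go to 5. Fixed point.
Runner's attractor = {1, 4, 6}; Keeper avoids the target exactly from the complement.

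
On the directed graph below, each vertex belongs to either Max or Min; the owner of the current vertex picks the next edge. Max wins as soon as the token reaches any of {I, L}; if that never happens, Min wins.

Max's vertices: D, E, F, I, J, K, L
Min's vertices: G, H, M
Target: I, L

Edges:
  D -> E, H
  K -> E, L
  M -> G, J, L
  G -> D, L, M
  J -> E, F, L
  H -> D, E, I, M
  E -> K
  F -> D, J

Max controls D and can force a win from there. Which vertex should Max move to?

E

A0 = {I, L}
A1: add {J, K} — J (Max) has J→L; K (Max) has K→L.
A2: add {E, F} — E (Max) has E→K; F (Max) has F→J.
A3: add {D} — D (Max) has D→E.
A4 = A3; e.g. G (Min) can still go to M. Fixed point.
From D, successor E is in the attractor (rank 2); the other successor H is not.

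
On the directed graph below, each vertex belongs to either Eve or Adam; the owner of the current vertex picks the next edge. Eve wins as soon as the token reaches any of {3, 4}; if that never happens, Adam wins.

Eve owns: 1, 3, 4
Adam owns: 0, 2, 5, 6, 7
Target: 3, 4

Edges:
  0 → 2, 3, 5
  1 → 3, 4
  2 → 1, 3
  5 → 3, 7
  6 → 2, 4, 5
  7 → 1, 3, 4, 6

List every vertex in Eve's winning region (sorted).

1, 2, 3, 4

A0 = {3, 4}
A1: add {1} — 1 (Eve) has 1→3.
A2: add {2} — 2 (Adam): all of {1, 3} already in.
A3 = A2; e.g. 0 (Adam) can still go to 5. Fixed point.
Eve's winning region = {1, 2, 3, 4}.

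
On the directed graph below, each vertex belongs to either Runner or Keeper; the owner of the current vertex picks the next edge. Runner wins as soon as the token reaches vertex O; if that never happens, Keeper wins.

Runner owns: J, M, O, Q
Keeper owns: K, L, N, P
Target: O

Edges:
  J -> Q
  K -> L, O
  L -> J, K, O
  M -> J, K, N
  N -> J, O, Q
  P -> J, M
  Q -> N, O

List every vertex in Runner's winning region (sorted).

A0 = {O}
A1: add {Q} — Q (Runner) has Q→O.
A2: add {J} — J (Runner) has J→Q.
A3: add {M, N} — M (Runner) has M→J; N (Keeper): all of {J, O, Q} already in.
A4: add {P} — P (Keeper): all of {J, M} already in.
A5 = A4; e.g. K (Keeper) can still go to L. Fixed point.
Runner's winning region = {J, M, N, O, P, Q}.

J, M, N, O, P, Q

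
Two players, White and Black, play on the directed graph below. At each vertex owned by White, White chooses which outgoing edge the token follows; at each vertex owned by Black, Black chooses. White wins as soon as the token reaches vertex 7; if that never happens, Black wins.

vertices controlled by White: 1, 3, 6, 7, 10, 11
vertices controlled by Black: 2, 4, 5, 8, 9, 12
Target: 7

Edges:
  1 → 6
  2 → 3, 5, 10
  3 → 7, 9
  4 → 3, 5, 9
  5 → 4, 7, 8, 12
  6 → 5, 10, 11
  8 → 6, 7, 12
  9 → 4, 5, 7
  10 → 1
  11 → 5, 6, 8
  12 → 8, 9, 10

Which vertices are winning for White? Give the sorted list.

3, 7

A0 = {7}
A1: add {3} — 3 (White) has 3→7.
A2 = A1; e.g. 1 (White) has no edge into A1. Fixed point.
White's winning region = {3, 7}.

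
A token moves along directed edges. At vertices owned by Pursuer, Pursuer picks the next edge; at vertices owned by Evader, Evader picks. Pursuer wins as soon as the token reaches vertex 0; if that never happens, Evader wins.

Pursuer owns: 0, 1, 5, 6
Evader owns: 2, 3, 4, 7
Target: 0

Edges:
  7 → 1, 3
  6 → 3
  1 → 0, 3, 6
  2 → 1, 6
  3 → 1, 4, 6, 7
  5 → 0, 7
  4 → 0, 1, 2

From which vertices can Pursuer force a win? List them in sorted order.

A0 = {0}
A1: add {1, 5} — 1 (Pursuer) has 1→0; 5 (Pursuer) has 5→0.
A2 = A1; e.g. 2 (Evader) can still go to 6. Fixed point.
Pursuer's winning region = {0, 1, 5}.

0, 1, 5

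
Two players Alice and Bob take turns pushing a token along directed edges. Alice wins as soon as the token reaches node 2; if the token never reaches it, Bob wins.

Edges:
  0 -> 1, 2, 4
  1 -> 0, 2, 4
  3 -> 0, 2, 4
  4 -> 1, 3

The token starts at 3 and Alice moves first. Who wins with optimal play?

Track states (vertex, player-to-move).
A0 = {(2,Alice), (2,Bob)}
A1: add {(0,Alice), (1,Alice), (3,Alice)}.
(3,Alice) ∈ A1 ⇒ Alice forces the target.

Alice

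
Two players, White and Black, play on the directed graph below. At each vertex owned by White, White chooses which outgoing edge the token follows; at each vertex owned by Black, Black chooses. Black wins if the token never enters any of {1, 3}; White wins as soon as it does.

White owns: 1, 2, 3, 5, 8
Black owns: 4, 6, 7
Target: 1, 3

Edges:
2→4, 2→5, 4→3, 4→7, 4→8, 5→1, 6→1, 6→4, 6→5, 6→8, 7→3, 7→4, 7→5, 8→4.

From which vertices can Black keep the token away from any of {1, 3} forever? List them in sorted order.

A0 = {1, 3}
A1: add {5} — 5 (White) has 5→1.
A2: add {2} — 2 (White) has 2→5.
A3 = A2; e.g. 4 (Black) can still go to 7. Fixed point.
White's attractor = {1, 2, 3, 5}; Black avoids the target exactly from the complement.

4, 6, 7, 8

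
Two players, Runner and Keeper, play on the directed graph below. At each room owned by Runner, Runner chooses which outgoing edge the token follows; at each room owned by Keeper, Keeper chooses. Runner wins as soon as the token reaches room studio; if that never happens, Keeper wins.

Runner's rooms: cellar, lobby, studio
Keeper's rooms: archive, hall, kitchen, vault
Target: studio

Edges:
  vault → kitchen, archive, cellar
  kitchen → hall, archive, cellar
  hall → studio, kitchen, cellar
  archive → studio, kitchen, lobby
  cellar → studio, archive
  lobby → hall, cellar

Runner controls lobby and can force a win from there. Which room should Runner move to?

cellar

A0 = {studio}
A1: add {cellar} — cellar (Runner) has cellar→studio.
A2: add {lobby} — lobby (Runner) has lobby→cellar.
A3 = A2; e.g. vault (Keeper) can still go to kitchen. Fixed point.
From lobby, successor cellar is in the attractor (rank 1); the other successor hall is not.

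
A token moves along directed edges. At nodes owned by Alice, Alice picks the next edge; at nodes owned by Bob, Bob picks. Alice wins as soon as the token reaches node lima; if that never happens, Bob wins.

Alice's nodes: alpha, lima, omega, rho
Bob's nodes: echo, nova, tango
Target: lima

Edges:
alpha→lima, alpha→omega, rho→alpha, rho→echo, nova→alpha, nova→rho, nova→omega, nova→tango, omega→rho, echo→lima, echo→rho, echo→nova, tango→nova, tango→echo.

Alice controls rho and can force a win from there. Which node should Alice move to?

alpha

A0 = {lima}
A1: add {alpha} — alpha (Alice) has alpha→lima.
A2: add {rho} — rho (Alice) has rho→alpha.
A3: add {omega} — omega (Alice) has omega→rho.
A4 = A3; e.g. nova (Bob) can still go to tango. Fixed point.
From rho, successor alpha is in the attractor (rank 1); the other successor echo is not.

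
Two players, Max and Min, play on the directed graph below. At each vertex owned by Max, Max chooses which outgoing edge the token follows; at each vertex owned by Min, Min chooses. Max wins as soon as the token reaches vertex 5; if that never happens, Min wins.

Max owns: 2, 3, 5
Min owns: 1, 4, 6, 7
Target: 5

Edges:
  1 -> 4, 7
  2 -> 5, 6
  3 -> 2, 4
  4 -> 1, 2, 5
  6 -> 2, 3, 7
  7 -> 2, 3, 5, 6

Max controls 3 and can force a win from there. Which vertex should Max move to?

2

A0 = {5}
A1: add {2} — 2 (Max) has 2→5.
A2: add {3} — 3 (Max) has 3→2.
A3 = A2; e.g. 1 (Min) can still go to 4. Fixed point.
From 3, successor 2 is in the attractor (rank 1); the other successor 4 is not.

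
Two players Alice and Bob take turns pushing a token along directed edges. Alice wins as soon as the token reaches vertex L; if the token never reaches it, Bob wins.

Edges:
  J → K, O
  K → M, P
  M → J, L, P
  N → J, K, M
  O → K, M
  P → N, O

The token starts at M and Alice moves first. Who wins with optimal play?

Alice

Track states (vertex, player-to-move).
A0 = {(L,Alice), (L,Bob)}
A1: add {(M,Alice)}.
(M,Alice) ∈ A1 ⇒ Alice forces the target.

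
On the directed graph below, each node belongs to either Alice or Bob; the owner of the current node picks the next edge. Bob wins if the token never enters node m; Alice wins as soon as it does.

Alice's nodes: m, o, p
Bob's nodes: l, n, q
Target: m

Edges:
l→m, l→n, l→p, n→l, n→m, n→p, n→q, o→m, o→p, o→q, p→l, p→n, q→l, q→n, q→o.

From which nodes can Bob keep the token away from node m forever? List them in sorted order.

l, n, p, q

A0 = {m}
A1: add {o} — o (Alice) has o→m.
A2 = A1; e.g. l (Bob) can still go to n. Fixed point.
Alice's attractor = {m, o}; Bob avoids the target exactly from the complement.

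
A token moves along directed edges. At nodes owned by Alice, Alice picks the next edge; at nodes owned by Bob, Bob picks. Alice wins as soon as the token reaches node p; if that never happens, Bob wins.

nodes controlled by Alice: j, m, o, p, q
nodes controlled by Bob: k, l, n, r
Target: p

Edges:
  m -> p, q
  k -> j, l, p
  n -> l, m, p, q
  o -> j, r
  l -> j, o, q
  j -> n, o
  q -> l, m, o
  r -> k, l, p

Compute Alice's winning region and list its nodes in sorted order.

A0 = {p}
A1: add {m} — m (Alice) has m→p.
A2: add {q} — q (Alice) has q→m.
A3 = A2; e.g. j (Alice) has no edge into A2. Fixed point.
Alice's winning region = {m, p, q}.

m, p, q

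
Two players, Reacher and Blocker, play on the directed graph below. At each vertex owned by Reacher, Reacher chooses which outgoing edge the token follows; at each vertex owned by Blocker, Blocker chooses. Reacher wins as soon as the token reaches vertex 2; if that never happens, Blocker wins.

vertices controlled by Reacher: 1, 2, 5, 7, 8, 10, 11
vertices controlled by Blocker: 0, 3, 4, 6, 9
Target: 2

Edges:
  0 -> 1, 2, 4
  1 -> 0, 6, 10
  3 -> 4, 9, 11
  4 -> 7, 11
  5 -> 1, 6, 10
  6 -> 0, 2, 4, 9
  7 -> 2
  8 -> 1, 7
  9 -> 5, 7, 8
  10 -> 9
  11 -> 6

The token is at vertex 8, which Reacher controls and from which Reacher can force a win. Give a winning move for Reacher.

7

A0 = {2}
A1: add {7} — 7 (Reacher) has 7→2.
A2: add {8} — 8 (Reacher) has 8→7.
A3 = A2; e.g. 0 (Blocker) can still go to 1. Fixed point.
From 8, successor 7 is in the attractor (rank 1); the other successor 1 is not.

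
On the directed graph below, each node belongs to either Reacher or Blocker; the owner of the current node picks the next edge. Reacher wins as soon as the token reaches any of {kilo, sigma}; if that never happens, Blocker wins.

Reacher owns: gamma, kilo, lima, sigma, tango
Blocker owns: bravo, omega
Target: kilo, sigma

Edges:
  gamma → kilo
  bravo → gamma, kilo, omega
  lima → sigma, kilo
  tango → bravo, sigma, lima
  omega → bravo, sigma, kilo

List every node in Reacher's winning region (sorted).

A0 = {kilo, sigma}
A1: add {gamma, lima, tango} — gamma (Reacher) has gamma→kilo; lima (Reacher) has lima→sigma; tango (Reacher) has tango→sigma.
A2 = A1; e.g. bravo (Blocker) can still go to omega. Fixed point.
Reacher's winning region = {gamma, kilo, lima, sigma, tango}.

gamma, kilo, lima, sigma, tango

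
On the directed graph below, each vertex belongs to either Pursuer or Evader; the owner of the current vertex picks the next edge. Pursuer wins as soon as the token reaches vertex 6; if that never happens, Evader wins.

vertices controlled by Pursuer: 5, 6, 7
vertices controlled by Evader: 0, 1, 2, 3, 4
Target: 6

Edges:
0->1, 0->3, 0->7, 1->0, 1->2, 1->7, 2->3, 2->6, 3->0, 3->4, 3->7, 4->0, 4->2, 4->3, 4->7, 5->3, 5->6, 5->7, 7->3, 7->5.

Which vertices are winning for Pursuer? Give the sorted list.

A0 = {6}
A1: add {5} — 5 (Pursuer) has 5→6.
A2: add {7} — 7 (Pursuer) has 7→5.
A3 = A2; e.g. 0 (Evader) can still go to 1. Fixed point.
Pursuer's winning region = {5, 6, 7}.

5, 6, 7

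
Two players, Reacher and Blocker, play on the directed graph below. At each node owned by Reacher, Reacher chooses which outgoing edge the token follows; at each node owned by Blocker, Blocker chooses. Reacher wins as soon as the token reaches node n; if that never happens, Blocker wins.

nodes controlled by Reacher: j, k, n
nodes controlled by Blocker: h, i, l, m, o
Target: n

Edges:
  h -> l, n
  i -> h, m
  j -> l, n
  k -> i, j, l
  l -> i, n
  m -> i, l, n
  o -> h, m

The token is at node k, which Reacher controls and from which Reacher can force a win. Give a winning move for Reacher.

A0 = {n}
A1: add {j} — j (Reacher) has j→n.
A2: add {k} — k (Reacher) has k→j.
A3 = A2; e.g. h (Blocker) can still go to l. Fixed point.
From k, successor j is in the attractor (rank 1); the other successors i, l are not.

j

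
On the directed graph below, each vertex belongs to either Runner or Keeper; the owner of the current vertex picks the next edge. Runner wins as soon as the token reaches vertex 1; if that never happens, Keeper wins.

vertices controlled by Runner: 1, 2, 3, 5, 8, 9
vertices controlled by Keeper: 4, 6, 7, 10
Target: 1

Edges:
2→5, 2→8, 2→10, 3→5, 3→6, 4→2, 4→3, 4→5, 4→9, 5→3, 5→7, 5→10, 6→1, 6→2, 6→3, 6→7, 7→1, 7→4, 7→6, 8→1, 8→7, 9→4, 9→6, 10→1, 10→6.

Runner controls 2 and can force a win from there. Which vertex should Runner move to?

8

A0 = {1}
A1: add {8} — 8 (Runner) has 8→1.
A2: add {2} — 2 (Runner) has 2→8.
A3 = A2; e.g. 3 (Runner) has no edge into A2. Fixed point.
From 2, successor 8 is in the attractor (rank 1); the other successors 5, 10 are not.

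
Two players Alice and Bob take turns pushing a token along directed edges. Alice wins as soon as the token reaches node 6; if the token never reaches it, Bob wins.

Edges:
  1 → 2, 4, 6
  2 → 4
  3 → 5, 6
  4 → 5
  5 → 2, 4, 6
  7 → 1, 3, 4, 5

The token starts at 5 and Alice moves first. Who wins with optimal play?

Alice

Track states (vertex, player-to-move).
A0 = {(6,Alice), (6,Bob)}
A1: add {(1,Alice), (3,Alice), (5,Alice)}.
(5,Alice) ∈ A1 ⇒ Alice forces the target.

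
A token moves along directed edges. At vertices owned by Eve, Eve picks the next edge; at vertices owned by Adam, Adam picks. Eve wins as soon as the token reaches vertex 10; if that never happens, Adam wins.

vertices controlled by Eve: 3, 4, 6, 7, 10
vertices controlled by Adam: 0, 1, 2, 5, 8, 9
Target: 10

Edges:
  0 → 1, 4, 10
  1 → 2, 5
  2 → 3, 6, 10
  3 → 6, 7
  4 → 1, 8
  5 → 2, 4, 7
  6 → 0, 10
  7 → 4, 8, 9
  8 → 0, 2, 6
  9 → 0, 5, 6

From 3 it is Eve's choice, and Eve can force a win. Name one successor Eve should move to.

6

A0 = {10}
A1: add {6} — 6 (Eve) has 6→10.
A2: add {3} — 3 (Eve) has 3→6.
A3: add {2} — 2 (Adam): all of {3, 6, 10} already in.
A4 = A3; e.g. 0 (Adam) can still go to 1. Fixed point.
From 3, successor 6 is in the attractor (rank 1); the other successor 7 is not.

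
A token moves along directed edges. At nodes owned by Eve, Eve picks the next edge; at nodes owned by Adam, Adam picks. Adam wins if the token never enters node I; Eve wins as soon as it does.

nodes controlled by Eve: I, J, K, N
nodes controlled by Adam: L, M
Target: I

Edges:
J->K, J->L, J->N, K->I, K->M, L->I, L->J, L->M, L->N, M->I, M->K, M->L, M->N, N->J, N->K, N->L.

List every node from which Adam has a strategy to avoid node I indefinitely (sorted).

A0 = {I}
A1: add {K} — K (Eve) has K→I.
A2: add {J, N} — J (Eve) has J→K; N (Eve) has N→K.
A3 = A2; e.g. L (Adam) can still go to M. Fixed point.
Eve's attractor = {I, J, K, N}; Adam avoids the target exactly from the complement.

L, M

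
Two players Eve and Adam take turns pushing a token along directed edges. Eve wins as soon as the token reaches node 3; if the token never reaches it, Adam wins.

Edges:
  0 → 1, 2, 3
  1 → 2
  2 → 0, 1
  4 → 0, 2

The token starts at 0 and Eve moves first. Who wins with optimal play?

Track states (vertex, player-to-move).
A0 = {(3,Eve), (3,Adam)}
A1: add {(0,Eve)}.
(0,Eve) ∈ A1 ⇒ Eve forces the target.

Eve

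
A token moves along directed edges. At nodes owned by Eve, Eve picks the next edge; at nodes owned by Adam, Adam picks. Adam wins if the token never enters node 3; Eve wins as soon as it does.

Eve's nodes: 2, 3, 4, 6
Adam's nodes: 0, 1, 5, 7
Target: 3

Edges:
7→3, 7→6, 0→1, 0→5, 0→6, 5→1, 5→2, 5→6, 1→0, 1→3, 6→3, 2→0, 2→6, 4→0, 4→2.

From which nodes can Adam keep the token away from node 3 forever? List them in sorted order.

0, 1, 5

A0 = {3}
A1: add {6} — 6 (Eve) has 6→3.
A2: add {2, 7} — 2 (Eve) has 2→6; 7 (Adam): all of {3, 6} already in.
A3: add {4} — 4 (Eve) has 4→2.
A4 = A3; e.g. 0 (Adam) can still go to 1. Fixed point.
Eve's attractor = {2, 3, 4, 6, 7}; Adam avoids the target exactly from the complement.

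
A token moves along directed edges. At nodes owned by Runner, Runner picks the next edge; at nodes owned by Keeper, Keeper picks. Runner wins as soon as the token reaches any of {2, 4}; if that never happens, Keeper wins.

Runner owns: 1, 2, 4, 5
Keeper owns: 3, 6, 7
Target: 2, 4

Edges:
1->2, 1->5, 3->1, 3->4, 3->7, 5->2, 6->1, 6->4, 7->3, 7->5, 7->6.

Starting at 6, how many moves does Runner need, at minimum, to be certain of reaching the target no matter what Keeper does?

2

A0 = {2, 4}
A1: add {1, 5} — 1 (Runner) has 1→2; 5 (Runner) has 5→2.
A2: add {6} — 6 (Keeper): all of {1, 4} already in.
A3 = A2; e.g. 3 (Keeper) can still go to 7. Fixed point.
6 enters the attractor at level 2, so Runner can force the target in 2 moves from there.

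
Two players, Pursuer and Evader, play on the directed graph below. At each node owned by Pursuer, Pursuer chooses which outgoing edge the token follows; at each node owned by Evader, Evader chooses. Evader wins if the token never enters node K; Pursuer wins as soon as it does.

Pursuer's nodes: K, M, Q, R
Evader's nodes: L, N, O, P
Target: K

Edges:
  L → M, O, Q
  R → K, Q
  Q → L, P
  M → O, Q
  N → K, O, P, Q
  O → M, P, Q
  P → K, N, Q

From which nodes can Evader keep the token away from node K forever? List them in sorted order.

A0 = {K}
A1: add {R} — R (Pursuer) has R→K.
A2 = A1; e.g. L (Evader) can still go to M. Fixed point.
Pursuer's attractor = {K, R}; Evader avoids the target exactly from the complement.

L, M, N, O, P, Q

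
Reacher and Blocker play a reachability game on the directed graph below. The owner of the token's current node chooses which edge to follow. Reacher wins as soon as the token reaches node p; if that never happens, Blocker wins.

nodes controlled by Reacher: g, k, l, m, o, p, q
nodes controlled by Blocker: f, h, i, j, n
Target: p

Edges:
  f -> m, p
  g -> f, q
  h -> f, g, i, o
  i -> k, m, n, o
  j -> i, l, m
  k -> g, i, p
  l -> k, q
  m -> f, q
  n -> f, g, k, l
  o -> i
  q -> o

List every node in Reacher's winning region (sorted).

k, l, p

A0 = {p}
A1: add {k} — k (Reacher) has k→p.
A2: add {l} — l (Reacher) has l→k.
A3 = A2; e.g. f (Blocker) can still go to m. Fixed point.
Reacher's winning region = {k, l, p}.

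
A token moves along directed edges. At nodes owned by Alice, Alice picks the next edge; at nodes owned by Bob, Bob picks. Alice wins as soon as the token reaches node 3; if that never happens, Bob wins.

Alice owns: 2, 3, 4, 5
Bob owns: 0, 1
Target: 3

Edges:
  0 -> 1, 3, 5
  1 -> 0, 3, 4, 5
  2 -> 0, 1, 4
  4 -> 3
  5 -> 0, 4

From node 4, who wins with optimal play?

Alice

A0 = {3}
A1: add {4} — 4 (Alice) has 4→3.
4 ∈ A1, so Alice can force the target.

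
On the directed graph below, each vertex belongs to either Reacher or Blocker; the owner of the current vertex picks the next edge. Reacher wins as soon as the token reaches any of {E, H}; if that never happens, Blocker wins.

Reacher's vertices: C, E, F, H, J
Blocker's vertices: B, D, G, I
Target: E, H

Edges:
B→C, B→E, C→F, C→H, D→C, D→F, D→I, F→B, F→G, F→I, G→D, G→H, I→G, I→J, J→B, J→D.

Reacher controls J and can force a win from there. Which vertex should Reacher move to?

A0 = {E, H}
A1: add {C} — C (Reacher) has C→H.
A2: add {B} — B (Blocker): all of {C, E} already in.
A3: add {F, J} — F (Reacher) has F→B; J (Reacher) has J→B.
A4 = A3; e.g. D (Blocker) can still go to I. Fixed point.
From J, successor B is in the attractor (rank 2); the other successor D is not.

B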